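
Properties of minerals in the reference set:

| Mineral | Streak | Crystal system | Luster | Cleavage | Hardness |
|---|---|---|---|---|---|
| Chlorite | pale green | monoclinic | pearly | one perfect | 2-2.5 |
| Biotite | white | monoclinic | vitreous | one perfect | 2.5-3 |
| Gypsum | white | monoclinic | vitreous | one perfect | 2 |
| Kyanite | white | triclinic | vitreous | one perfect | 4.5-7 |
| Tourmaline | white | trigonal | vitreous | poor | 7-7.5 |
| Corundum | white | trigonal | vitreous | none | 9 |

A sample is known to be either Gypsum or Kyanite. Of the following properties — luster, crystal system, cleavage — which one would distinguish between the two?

crystal system

Luster: both vitreous — identical.
Crystal system: Gypsum monoclinic, Kyanite triclinic — these differ.
Cleavage: both one perfect — identical.
Only crystal system differs between Gypsum and Kyanite among the listed tests.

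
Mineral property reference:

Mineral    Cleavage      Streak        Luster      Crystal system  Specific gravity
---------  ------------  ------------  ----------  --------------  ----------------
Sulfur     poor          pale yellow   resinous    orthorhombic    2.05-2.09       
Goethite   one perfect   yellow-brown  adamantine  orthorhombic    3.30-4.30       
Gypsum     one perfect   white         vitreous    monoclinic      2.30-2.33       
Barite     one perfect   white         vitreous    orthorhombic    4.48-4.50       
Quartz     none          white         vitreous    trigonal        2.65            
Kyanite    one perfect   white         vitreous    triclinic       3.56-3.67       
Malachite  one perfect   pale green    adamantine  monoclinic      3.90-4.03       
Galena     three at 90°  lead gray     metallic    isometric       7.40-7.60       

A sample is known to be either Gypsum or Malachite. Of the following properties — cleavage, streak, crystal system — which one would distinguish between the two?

streak

Cleavage: both one perfect — shared.
Streak: Gypsum white, Malachite pale green — distinct.
Crystal system: both monoclinic — shared.
Streak is the diagnostic property here.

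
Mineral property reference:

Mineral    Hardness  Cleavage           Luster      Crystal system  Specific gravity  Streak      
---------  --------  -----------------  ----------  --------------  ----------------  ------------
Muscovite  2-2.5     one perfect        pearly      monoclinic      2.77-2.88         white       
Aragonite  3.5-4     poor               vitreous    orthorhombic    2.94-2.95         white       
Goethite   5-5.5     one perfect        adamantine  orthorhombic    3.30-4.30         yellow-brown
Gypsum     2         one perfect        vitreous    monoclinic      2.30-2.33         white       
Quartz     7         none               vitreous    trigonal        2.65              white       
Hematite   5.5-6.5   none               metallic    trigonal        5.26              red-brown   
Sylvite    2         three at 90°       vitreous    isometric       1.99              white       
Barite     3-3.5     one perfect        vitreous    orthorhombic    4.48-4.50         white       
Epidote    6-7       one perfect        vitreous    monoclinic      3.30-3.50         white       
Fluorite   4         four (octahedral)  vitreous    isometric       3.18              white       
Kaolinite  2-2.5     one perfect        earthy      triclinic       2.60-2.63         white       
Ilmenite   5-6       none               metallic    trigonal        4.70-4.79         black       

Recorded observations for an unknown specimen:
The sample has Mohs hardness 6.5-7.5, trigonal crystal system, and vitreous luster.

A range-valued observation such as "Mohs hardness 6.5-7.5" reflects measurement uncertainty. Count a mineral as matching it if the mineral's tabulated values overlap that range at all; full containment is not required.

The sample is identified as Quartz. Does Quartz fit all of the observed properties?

Mohs hardness 6.5-7.5 — is consistent with Quartz (hardness 7).
Trigonal crystal system — is consistent with Quartz (trigonal system).
Vitreous luster — is consistent with Quartz (vitreous luster).
Nothing contradicts Quartz.

Yes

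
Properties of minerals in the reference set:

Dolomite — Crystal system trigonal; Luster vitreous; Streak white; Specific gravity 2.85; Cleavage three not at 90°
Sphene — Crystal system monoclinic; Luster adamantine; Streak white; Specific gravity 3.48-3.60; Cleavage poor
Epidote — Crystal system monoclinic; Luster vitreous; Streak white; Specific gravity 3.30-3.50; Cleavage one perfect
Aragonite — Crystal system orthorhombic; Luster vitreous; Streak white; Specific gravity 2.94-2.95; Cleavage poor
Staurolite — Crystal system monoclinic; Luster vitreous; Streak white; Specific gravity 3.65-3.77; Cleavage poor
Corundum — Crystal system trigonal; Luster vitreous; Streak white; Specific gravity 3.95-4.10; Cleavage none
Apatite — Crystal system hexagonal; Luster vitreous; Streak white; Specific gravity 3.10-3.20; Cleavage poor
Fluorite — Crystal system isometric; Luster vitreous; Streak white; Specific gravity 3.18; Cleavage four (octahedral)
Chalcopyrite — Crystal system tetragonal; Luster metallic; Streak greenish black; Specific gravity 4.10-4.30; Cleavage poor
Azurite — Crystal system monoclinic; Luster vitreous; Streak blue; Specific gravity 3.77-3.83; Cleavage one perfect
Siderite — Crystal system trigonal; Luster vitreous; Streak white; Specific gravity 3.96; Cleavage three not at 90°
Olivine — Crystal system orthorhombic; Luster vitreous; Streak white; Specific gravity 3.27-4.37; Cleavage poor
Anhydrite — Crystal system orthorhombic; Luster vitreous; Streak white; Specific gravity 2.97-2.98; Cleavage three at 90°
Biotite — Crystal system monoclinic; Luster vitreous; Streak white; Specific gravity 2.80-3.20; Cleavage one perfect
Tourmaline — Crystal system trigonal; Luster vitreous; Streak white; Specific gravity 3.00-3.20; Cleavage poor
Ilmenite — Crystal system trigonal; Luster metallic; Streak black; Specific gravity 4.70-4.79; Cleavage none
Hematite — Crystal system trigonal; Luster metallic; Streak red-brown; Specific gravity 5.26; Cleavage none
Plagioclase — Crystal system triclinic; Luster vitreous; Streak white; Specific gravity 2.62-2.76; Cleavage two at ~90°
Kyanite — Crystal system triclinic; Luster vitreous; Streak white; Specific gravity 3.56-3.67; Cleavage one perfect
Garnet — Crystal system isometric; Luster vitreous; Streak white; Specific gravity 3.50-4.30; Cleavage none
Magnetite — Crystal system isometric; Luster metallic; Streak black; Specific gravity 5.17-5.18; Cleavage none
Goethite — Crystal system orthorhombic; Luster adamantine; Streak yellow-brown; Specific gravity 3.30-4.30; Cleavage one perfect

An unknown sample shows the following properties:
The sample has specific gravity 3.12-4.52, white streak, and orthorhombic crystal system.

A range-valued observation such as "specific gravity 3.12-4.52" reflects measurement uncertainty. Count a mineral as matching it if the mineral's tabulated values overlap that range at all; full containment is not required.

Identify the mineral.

Olivine

Specific gravity 3.12-4.52 — only Sphene, Epidote, Staurolite, Corundum, Apatite, Fluorite, Chalcopyrite, Azurite, Siderite, Olivine, Biotite, Tourmaline, Kyanite, Garnet, Goethite remain.
White streak is inconsistent with Chalcopyrite, Azurite, Goethite.
Orthorhombic crystal system — Olivine remains.
Only Olivine satisfies all observations.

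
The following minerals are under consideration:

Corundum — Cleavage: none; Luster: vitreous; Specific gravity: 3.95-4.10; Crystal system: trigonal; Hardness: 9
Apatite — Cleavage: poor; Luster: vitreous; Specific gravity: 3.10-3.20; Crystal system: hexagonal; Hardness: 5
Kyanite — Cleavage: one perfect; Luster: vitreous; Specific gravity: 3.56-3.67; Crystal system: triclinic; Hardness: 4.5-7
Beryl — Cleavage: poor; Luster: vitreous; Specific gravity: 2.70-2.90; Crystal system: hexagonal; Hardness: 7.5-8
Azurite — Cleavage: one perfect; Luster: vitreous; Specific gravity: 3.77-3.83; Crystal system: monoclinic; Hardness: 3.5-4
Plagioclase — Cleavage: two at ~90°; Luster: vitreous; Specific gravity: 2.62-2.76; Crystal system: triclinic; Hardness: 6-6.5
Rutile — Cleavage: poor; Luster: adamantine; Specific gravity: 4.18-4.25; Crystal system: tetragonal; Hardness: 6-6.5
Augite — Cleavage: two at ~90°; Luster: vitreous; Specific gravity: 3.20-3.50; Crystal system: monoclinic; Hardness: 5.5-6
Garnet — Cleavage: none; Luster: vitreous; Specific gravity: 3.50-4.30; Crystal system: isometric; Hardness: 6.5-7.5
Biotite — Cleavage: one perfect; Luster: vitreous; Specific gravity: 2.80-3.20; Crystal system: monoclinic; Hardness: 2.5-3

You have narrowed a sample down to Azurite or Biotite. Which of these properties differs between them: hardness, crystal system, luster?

hardness

Hardness: Azurite 3.5-4, Biotite 2.5-3 — distinct.
Crystal system: both monoclinic — shared.
Luster: both vitreous — shared.
Of the listed properties, hardness is the one that separates them.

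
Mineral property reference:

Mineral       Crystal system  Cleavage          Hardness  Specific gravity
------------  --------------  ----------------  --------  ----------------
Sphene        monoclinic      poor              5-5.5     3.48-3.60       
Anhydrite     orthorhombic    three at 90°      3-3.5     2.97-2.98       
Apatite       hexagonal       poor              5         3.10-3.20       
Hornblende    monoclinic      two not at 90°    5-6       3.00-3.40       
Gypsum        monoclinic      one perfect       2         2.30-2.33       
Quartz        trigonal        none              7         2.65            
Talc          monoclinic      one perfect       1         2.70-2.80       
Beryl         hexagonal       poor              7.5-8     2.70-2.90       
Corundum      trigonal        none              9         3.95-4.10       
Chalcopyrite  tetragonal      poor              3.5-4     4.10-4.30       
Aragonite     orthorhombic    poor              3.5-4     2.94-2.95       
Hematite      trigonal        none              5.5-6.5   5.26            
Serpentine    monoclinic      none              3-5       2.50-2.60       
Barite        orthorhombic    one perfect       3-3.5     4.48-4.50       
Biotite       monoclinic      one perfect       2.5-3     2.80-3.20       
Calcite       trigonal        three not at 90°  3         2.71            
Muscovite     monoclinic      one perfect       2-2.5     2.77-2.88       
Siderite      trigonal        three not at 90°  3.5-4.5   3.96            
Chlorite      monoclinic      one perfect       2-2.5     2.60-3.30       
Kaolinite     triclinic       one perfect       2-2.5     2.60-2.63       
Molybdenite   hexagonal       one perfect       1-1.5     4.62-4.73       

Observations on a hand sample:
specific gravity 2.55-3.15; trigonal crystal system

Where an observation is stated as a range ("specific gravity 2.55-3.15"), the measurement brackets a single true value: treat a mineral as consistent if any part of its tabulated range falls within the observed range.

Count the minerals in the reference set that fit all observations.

Specific gravity 2.55-3.15 — narrows the field to Anhydrite, Apatite, Hornblende, Quartz, Talc, Beryl, Aragonite, Serpentine, Biotite, Calcite, Muscovite, Chlorite, Kaolinite.
Trigonal crystal system — narrows the field to Quartz, Calcite.
Remaining candidates: Calcite, Quartz.
That is 2 minerals.

2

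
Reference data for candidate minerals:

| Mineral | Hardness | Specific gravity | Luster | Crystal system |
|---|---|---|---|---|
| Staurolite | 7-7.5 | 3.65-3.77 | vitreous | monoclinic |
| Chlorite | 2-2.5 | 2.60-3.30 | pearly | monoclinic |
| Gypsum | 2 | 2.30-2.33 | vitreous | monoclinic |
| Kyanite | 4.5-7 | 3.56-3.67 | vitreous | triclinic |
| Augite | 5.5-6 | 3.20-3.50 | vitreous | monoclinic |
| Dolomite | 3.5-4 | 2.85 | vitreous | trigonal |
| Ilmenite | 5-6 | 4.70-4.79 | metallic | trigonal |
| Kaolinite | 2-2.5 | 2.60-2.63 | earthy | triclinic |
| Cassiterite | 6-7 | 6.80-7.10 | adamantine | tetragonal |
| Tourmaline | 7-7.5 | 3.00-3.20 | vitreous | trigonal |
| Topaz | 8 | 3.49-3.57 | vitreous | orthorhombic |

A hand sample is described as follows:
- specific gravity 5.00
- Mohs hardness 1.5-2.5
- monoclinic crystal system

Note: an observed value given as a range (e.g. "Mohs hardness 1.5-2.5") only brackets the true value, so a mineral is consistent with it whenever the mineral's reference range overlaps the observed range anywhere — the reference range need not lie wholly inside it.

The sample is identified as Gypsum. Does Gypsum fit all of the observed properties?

Inconsistent

Specific gravity 5.00 — Gypsum has SG 2.30-2.33; inconsistent.
Mohs hardness 1.5-2.5 — fits Gypsum (hardness 2).
Monoclinic crystal system — fits Gypsum (monoclinic system).
The specific gravity observation rules out Gypsum.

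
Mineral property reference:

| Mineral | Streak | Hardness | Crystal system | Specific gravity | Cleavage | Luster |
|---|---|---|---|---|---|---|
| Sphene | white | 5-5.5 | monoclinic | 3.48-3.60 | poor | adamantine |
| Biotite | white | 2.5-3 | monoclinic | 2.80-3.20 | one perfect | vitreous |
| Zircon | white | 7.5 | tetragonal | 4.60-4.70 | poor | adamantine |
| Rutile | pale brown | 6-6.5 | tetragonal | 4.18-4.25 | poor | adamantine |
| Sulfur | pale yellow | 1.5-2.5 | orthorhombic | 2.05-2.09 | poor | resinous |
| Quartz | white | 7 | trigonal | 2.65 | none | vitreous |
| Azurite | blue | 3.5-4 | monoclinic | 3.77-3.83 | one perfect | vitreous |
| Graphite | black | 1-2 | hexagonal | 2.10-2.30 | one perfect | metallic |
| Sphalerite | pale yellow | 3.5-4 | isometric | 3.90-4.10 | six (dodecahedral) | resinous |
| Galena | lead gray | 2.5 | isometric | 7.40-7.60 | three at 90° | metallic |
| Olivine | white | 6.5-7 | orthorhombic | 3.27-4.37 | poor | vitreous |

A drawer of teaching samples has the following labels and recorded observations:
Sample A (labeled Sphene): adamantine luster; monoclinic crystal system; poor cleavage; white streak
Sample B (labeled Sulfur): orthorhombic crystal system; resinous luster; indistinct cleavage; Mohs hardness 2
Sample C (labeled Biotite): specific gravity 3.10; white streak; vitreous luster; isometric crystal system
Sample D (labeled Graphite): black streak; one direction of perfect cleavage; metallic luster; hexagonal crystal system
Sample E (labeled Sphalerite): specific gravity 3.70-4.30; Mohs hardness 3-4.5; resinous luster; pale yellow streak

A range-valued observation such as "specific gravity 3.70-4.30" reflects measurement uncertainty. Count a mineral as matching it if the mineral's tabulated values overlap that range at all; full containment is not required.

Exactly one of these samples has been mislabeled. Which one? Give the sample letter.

C

Sample A: every observation is compatible with the reference values for Sphene.
Sample B: every observation is compatible with the reference values for Sulfur.
Sample C: Biotite has monoclinic system, but the record shows isometric crystal system — this label is wrong.
Sample D: every observation is compatible with the reference values for Graphite.
Sample E: every observation is compatible with the reference values for Sphalerite.
Only sample C is inconsistent with its label.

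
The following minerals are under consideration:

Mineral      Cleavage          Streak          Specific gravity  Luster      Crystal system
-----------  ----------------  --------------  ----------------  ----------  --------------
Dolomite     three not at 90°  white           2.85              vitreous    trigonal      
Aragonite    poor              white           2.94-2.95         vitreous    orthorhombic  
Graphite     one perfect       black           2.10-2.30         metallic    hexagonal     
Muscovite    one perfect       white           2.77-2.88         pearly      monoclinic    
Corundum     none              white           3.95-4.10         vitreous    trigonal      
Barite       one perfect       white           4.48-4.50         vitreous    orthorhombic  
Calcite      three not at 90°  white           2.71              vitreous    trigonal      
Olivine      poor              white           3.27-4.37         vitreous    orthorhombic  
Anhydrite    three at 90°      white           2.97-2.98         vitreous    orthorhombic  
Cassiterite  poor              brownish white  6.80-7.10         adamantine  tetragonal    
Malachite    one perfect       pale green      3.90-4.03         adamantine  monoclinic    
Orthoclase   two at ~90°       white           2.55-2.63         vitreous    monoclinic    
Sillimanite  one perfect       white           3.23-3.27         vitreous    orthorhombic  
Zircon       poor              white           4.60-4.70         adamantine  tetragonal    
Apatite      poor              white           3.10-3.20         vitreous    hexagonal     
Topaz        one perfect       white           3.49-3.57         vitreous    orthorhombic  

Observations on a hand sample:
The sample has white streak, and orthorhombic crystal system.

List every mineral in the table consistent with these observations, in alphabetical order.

White streak is inconsistent with Graphite, Cassiterite, Malachite.
Orthorhombic crystal system — narrows the field to Aragonite, Barite, Olivine, Anhydrite, Sillimanite, Topaz.
Remaining candidates: Anhydrite, Aragonite, Barite, Olivine, Sillimanite, Topaz.

Anhydrite, Aragonite, Barite, Olivine, Sillimanite, Topaz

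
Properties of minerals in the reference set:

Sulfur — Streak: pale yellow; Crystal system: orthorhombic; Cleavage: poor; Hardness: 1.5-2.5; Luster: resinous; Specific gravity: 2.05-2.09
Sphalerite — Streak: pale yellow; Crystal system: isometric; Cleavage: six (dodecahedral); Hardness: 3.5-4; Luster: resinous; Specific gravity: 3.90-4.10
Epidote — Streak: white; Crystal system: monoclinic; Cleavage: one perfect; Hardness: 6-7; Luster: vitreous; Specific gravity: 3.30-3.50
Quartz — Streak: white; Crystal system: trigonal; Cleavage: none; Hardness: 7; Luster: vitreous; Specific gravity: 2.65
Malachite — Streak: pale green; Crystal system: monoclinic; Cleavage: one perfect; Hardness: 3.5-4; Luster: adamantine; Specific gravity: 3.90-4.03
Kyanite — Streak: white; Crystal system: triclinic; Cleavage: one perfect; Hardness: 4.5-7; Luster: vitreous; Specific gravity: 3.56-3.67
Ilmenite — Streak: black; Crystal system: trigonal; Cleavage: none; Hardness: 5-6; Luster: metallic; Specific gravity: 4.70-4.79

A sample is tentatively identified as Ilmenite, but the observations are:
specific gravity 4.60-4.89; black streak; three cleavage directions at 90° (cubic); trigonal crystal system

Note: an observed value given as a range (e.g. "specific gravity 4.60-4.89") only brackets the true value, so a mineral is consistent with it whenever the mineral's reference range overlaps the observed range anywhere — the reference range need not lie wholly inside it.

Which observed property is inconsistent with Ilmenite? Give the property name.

cleavage

Specific gravity 4.60-4.89: Ilmenite has SG 4.70-4.79 — matches.
Black streak: Ilmenite has black streak — matches.
Three cleavage directions at 90° (cubic): Ilmenite has cleavage none — outside the reference range.
Trigonal crystal system: Ilmenite has trigonal system — matches.
Everything matches except the cleavage.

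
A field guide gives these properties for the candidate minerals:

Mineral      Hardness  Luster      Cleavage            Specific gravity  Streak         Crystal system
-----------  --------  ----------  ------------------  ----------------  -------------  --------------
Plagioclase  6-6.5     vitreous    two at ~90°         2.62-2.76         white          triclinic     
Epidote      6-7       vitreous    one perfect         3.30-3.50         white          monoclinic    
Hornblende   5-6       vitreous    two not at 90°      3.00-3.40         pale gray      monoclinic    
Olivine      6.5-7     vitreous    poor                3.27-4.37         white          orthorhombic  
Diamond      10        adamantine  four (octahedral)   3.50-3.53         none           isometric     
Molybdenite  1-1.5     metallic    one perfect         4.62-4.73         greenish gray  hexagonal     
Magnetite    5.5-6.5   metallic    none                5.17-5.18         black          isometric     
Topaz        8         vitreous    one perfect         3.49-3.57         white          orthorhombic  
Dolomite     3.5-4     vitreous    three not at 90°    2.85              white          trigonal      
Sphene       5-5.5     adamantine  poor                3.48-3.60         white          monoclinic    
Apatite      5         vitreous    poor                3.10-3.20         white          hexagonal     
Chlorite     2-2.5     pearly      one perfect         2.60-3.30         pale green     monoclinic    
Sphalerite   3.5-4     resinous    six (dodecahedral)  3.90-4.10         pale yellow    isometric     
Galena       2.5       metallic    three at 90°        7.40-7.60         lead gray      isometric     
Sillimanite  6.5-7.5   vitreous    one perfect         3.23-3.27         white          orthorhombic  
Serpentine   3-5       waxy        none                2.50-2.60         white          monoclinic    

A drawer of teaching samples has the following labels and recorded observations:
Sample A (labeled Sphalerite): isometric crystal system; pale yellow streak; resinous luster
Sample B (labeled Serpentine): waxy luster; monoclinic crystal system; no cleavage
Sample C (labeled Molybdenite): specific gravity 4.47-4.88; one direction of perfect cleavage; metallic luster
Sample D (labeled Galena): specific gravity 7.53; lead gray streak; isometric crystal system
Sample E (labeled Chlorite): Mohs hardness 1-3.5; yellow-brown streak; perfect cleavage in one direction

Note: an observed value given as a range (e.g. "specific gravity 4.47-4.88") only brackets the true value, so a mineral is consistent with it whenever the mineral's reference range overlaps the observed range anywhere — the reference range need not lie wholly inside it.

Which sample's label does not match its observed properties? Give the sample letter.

Sample A: nothing contradicts Sphalerite.
Sample B: nothing contradicts Serpentine.
Sample C: nothing contradicts Molybdenite.
Sample D: nothing contradicts Galena.
Sample E: Chlorite has pale green streak, but the record shows yellow-brown streak — this label is wrong.
The mislabeled specimen is E.

E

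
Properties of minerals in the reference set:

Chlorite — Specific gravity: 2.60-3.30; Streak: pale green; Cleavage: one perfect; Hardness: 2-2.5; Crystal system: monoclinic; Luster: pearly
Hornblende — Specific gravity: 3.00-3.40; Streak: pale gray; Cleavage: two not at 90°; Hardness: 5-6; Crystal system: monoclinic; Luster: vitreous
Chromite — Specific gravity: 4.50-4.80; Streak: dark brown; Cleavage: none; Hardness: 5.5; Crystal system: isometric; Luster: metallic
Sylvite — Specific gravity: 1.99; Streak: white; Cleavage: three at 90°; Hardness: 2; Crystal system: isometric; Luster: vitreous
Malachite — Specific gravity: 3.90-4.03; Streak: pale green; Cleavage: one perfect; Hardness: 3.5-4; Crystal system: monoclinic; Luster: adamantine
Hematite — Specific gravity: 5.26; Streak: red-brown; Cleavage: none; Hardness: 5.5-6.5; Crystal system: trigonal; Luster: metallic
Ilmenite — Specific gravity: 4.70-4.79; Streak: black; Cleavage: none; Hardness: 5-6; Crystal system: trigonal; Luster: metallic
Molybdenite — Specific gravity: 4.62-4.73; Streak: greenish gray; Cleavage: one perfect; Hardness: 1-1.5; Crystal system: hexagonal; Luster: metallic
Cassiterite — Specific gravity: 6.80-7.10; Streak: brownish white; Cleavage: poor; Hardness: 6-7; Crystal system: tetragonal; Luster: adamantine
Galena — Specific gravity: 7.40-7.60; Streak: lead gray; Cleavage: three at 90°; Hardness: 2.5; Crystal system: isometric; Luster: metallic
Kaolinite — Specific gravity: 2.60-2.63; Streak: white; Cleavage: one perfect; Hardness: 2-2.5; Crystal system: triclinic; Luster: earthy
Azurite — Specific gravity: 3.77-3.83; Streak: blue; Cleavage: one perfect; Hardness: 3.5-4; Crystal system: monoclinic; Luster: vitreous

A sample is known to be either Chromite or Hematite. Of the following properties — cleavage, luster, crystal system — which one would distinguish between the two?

crystal system

Cleavage: both none — no difference.
Luster: both metallic — no difference.
Crystal system: Chromite isometric, Hematite trigonal — distinct.
Only crystal system differs between Chromite and Hematite among the listed tests.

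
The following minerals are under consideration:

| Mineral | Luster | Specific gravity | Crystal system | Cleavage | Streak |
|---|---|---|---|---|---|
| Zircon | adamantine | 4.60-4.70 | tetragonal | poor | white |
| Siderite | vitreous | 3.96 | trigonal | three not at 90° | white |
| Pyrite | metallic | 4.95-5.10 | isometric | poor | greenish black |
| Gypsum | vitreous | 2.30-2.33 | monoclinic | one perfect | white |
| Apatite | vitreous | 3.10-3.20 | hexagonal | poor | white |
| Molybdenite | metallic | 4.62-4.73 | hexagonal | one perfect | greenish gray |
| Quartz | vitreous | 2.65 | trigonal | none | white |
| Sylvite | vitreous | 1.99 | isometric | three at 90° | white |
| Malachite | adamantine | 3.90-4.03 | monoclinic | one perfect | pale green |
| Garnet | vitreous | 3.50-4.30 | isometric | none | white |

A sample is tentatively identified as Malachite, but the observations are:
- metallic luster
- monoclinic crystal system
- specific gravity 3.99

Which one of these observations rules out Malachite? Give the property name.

Metallic luster: Malachite has adamantine luster — outside the reference range.
Monoclinic crystal system: Malachite has monoclinic system — agrees.
Specific gravity 3.99: Malachite has SG 3.90-4.03 — agrees.
Only the luster is inconsistent.

luster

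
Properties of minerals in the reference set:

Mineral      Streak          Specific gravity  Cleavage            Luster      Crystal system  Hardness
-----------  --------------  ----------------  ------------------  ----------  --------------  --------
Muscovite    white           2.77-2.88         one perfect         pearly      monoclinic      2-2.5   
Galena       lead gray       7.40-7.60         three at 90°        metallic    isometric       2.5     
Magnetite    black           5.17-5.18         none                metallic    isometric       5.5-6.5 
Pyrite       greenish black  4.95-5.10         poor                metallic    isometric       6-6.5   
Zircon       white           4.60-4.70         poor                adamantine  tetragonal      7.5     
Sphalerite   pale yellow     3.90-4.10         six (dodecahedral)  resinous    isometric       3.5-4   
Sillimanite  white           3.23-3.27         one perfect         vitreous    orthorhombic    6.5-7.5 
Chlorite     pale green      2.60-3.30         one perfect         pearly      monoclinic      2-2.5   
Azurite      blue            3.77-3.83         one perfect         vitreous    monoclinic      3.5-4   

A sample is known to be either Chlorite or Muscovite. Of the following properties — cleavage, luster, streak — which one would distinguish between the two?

streak

Cleavage: both one perfect — shared.
Luster: both pearly — shared.
Streak: Chlorite pale green, Muscovite white — distinct.
Only streak differs between Chlorite and Muscovite among the listed tests.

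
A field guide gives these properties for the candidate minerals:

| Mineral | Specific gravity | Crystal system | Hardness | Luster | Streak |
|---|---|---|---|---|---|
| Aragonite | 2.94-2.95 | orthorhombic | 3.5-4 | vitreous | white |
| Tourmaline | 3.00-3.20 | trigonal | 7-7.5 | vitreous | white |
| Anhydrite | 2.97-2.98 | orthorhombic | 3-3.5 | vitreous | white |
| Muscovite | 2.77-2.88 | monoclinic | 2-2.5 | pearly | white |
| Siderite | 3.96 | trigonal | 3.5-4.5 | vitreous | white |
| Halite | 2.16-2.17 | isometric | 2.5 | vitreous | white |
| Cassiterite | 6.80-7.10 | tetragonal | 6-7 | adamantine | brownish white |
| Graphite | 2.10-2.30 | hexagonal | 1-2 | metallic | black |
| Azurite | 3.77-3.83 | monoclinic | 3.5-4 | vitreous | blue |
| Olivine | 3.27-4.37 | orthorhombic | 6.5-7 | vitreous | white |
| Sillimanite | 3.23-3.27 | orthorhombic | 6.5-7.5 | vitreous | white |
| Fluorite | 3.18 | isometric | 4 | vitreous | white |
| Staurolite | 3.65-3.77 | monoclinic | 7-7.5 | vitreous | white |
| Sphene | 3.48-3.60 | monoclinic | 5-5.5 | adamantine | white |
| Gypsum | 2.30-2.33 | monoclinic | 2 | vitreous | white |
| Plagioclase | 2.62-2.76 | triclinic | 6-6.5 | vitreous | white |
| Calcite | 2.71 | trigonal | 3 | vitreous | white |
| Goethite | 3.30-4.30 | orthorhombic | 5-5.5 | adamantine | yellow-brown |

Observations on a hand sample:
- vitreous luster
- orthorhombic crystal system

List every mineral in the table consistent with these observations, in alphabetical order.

Vitreous luster excludes Muscovite, Cassiterite, Graphite, Sphene, Goethite.
Orthorhombic crystal system — leaves Aragonite, Anhydrite, Olivine, Sillimanite.
Remaining candidates: Anhydrite, Aragonite, Olivine, Sillimanite.

Anhydrite, Aragonite, Olivine, Sillimanite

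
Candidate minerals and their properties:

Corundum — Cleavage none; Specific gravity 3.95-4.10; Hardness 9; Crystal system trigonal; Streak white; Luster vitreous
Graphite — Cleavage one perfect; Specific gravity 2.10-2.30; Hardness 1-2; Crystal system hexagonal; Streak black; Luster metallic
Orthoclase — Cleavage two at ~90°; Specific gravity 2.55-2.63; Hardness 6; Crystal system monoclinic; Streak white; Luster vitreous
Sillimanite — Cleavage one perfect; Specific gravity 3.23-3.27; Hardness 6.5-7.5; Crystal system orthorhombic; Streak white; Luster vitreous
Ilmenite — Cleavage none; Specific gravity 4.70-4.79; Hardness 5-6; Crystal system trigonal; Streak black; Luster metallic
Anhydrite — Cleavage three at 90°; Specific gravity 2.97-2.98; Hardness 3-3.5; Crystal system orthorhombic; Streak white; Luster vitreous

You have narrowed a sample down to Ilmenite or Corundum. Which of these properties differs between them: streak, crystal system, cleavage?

Streak: Ilmenite black, Corundum white — these differ.
Crystal system: both trigonal — no difference.
Cleavage: both none — no difference.
Only streak differs between Ilmenite and Corundum among the listed tests.

streak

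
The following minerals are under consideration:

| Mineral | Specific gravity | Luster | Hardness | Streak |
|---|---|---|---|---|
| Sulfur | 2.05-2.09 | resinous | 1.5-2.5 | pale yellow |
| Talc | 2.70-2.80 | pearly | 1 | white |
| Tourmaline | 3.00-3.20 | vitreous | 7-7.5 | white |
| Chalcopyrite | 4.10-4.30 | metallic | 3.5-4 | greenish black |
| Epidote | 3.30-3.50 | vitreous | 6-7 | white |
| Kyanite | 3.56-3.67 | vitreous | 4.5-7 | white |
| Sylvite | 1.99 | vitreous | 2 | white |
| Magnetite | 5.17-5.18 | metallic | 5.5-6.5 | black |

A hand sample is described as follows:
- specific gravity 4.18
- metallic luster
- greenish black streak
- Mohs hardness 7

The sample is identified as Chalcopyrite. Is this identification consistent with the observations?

Specific gravity 4.18 — fits Chalcopyrite (SG 4.10-4.30).
Metallic luster — fits Chalcopyrite (metallic luster).
Greenish black streak — fits Chalcopyrite (greenish black streak).
Mohs hardness 7 — Chalcopyrite has hardness 3.5-4; inconsistent.
Chalcopyrite is excluded by the hardness.

No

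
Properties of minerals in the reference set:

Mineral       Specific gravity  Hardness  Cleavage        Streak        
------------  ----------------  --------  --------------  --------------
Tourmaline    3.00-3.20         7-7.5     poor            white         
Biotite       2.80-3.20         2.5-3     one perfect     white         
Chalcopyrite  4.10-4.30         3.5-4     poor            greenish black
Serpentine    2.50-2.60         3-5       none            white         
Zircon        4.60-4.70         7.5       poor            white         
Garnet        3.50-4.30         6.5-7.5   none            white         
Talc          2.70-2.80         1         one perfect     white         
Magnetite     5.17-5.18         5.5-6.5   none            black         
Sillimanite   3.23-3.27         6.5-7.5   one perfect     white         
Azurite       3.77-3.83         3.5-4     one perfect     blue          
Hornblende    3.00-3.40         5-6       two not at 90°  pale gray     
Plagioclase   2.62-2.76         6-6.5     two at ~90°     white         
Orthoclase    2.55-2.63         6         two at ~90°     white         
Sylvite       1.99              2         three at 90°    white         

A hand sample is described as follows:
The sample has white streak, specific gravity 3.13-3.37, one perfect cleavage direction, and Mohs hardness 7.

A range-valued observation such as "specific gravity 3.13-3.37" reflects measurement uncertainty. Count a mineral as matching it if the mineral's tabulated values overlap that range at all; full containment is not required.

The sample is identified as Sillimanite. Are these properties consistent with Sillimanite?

Yes

White streak — agrees with Sillimanite (white streak).
Specific gravity 3.13-3.37 — agrees with Sillimanite (SG 3.23-3.27).
One perfect cleavage direction — agrees with Sillimanite (cleavage one perfect).
Mohs hardness 7 — agrees with Sillimanite (hardness 6.5-7.5).
Nothing contradicts Sillimanite.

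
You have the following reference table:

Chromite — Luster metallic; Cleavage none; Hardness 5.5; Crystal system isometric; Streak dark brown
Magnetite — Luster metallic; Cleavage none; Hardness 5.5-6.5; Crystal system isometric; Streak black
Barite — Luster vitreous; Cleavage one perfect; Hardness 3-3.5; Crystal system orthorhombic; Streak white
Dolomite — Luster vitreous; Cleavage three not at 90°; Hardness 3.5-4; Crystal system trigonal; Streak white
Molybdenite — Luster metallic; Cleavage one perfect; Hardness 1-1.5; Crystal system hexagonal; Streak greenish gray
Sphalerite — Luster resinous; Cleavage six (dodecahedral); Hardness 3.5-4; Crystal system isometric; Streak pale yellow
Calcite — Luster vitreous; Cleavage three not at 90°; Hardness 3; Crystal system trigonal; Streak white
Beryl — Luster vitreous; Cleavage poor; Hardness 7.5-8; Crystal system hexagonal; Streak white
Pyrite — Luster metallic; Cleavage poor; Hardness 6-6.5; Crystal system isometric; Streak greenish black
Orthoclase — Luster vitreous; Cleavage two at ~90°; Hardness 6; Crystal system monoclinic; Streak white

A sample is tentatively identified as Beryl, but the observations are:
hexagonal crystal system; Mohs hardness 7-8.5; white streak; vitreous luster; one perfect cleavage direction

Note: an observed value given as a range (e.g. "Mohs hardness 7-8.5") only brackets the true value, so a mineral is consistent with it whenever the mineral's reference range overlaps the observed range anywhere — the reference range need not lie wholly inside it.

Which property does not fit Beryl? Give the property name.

cleavage

Hexagonal crystal system: Beryl has hexagonal system — matches.
Mohs hardness 7-8.5: Beryl has hardness 7.5-8 — matches.
White streak: Beryl has white streak — matches.
Vitreous luster: Beryl has vitreous luster — matches.
One perfect cleavage direction: Beryl has cleavage poor — does not match.
Only the cleavage is inconsistent.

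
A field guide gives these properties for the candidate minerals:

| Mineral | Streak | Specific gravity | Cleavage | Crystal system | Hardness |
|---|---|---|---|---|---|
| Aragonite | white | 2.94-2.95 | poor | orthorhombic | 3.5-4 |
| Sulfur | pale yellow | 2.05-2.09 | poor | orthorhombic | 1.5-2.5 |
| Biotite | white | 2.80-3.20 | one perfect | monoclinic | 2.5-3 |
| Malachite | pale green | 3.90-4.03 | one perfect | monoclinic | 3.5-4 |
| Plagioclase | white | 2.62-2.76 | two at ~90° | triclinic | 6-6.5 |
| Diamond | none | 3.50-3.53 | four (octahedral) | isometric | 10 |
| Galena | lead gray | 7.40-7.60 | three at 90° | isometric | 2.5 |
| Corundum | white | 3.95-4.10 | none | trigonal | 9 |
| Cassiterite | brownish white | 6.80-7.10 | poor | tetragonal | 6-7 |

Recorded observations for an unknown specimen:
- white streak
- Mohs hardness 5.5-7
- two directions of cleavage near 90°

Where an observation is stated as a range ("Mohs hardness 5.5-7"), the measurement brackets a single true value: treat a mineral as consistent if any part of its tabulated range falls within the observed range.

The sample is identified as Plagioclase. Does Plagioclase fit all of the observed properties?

White streak — fits Plagioclase (white streak).
Mohs hardness 5.5-7 — fits Plagioclase (hardness 6-6.5).
Two directions of cleavage near 90° — fits Plagioclase (cleavage two at ~90°).
All observations are consistent with the tabulated values for Plagioclase.

Yes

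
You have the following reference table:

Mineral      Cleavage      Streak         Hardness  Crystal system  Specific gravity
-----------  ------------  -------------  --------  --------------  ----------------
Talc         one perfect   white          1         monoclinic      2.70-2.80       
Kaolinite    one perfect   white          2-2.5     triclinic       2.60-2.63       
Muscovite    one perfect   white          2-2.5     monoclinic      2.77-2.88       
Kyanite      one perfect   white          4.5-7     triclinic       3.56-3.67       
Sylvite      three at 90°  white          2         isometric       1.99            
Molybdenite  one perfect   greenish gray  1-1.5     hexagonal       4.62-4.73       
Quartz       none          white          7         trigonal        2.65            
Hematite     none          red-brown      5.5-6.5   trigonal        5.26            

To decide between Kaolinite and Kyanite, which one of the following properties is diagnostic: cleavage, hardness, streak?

hardness

Cleavage: both one perfect — no difference.
Hardness: Kaolinite 2-2.5, Kyanite 4.5-7 — these differ.
Streak: both white — no difference.
Hardness is the diagnostic property here.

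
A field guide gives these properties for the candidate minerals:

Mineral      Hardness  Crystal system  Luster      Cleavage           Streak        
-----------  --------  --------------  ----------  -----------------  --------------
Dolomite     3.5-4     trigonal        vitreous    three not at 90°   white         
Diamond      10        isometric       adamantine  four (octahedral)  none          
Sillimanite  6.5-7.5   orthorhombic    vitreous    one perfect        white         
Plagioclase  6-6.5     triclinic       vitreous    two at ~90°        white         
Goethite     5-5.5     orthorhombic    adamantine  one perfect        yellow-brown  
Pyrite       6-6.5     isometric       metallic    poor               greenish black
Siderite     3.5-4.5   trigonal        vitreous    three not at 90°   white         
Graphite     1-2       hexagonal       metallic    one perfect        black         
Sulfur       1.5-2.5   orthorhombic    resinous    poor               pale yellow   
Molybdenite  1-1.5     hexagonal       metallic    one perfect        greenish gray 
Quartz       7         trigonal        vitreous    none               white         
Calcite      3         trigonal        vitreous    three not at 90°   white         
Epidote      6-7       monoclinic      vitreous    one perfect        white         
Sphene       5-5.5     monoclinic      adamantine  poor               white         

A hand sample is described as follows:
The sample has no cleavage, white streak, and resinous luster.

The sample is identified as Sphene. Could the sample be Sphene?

No cleavage — Sphene has cleavage poor; which does not match.
White streak — consistent with Sphene (white streak).
Resinous luster — Sphene has adamantine luster; which does not match.
2 of the observed properties are inconsistent with Sphene.

Inconsistent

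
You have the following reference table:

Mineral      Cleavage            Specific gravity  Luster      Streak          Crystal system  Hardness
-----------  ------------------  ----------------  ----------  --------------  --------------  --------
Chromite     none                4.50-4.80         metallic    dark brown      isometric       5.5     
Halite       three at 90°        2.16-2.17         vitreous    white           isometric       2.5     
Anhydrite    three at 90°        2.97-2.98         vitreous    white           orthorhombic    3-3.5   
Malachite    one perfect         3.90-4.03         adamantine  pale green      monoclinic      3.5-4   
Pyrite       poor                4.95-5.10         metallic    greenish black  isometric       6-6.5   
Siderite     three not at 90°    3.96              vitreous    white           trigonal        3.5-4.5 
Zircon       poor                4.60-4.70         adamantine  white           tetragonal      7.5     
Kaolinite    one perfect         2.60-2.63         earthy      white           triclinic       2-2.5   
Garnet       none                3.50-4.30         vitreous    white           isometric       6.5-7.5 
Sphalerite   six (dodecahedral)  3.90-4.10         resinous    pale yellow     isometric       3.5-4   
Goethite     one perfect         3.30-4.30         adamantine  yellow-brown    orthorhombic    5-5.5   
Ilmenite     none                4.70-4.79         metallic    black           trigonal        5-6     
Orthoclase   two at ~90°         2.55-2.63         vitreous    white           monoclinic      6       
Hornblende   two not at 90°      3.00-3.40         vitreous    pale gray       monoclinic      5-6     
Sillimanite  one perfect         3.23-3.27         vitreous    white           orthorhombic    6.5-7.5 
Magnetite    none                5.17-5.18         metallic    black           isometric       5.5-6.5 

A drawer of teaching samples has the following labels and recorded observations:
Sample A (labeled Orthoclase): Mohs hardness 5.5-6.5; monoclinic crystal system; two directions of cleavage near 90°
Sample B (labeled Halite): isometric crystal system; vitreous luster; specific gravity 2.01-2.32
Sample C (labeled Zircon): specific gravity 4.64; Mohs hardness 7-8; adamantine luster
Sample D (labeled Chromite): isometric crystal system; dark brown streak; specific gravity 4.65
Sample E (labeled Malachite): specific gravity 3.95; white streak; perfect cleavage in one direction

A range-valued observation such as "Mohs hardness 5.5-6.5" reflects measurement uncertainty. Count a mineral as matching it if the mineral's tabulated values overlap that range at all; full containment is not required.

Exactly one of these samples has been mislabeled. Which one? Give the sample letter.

Sample A: all recorded properties match Orthoclase.
Sample B: all recorded properties match Halite.
Sample C: all recorded properties match Zircon.
Sample D: all recorded properties match Chromite.
Sample E: Malachite has pale green streak, but the record shows white streak — this label is wrong.
Only sample E is inconsistent with its label.

E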